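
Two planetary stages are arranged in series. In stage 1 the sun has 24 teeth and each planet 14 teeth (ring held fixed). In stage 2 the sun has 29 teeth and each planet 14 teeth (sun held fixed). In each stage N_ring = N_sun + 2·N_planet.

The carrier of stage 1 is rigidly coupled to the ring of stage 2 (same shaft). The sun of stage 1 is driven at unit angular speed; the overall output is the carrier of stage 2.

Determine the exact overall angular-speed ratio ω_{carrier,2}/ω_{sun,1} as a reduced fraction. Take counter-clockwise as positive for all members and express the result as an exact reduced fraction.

9/43

Stage 1: N_ring = 24 + 2·14 = 52
Stage 1: 24(ω_s−ω_c) = −52(ω_r−ω_c),  ω_r=0, ω_s=1
Stage 1: 24(1−ω_c) = −52(0−ω_c)  ⇒  76ω_c = 24  ⇒  ω_c = 6/19
  ⇒ ω_c¹/ω_s¹ = 6/19
Stage 2: N_ring = 29 + 2·14 = 57
Stage 2: 29(ω_s−ω_c) = −57(ω_r−ω_c),  ω_s=0, ω_r=1
Stage 2: 29(0−ω_c) = −57(1−ω_c)  ⇒  86ω_c = 57  ⇒  ω_c = 57/86
  ⇒ ω_c²/ω_r² = 57/86
Coupling ω_r² = ω_c¹ ⇒ overall = 6/19 × 57/86 = 9/43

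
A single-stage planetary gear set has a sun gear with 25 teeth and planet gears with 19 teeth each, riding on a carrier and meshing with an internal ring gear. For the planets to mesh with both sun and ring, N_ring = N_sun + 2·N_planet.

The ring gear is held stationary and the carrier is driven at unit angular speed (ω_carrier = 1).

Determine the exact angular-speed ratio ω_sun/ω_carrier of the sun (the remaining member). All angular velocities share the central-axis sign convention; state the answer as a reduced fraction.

88/25

N_ring = 25 + 2·19 = 63
25(ω_s−ω_c) = −63(ω_r−ω_c),  ω_r=0, ω_c=1
ω_s = 1 − (63/25)(0−1) = 88/25
ω_s/ω_c = 88/25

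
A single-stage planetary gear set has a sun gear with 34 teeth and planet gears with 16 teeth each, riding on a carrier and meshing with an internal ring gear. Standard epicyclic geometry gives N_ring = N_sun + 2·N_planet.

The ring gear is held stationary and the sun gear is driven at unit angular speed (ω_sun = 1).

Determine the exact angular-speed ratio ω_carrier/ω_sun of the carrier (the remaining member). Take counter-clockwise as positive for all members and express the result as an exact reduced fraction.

17/50

N_ring = 34 + 2·16 = 66
34(ω_s−ω_c) = −66(ω_r−ω_c),  ω_r=0, ω_s=1
34(1−ω_c) = −66(0−ω_c)  ⇒  100ω_c = 34  ⇒  ω_c = 17/50
ω_c/ω_s = 17/50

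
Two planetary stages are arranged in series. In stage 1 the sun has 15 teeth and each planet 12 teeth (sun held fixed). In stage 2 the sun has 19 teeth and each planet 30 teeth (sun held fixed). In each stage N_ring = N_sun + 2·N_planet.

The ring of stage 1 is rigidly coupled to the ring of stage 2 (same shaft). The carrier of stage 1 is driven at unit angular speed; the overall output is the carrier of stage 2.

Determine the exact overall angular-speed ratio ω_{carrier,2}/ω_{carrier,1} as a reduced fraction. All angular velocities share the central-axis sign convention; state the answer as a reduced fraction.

711/637

Stage 1: N_ring = 15 + 2·12 = 39
Stage 1: 15(ω_s−ω_c) = −39(ω_r−ω_c),  ω_s=0, ω_c=1
Stage 1: ω_r = 1 − (15/39)(0−1) = 18/13
  ⇒ ω_r¹/ω_c¹ = 18/13
Stage 2: N_ring = 19 + 2·30 = 79
Stage 2: 19(ω_s−ω_c) = −79(ω_r−ω_c),  ω_s=0, ω_r=1
Stage 2: 19(0−ω_c) = −79(1−ω_c)  ⇒  98ω_c = 79  ⇒  ω_c = 79/98
  ⇒ ω_c²/ω_r² = 79/98
Coupling ω_r² = ω_r¹ ⇒ overall = 18/13 × 79/98 = 711/637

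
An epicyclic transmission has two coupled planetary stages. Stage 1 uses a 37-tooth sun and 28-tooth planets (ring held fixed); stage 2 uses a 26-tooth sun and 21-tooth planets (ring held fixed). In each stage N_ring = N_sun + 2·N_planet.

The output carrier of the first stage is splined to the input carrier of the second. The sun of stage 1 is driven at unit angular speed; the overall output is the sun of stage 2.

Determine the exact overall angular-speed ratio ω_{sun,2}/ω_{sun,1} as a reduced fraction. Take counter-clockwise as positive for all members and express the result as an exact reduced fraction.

Stage 1: N_ring = 37 + 2·28 = 93
Stage 1: 37(ω_s−ω_c) = −93(ω_r−ω_c),  ω_r=0, ω_s=1
Stage 1: 37(1−ω_c) = −93(0−ω_c)  ⇒  130ω_c = 37  ⇒  ω_c = 37/130
  ⇒ ω_c¹/ω_s¹ = 37/130
Stage 2: N_ring = 26 + 2·21 = 68
Stage 2: 26(ω_s−ω_c) = −68(ω_r−ω_c),  ω_r=0, ω_c=1
Stage 2: ω_s = 1 − (68/26)(0−1) = 47/13
  ⇒ ω_s²/ω_c² = 47/13
Coupling ω_c² = ω_c¹ ⇒ overall = 37/130 × 47/13 = 1739/1690

1739/1690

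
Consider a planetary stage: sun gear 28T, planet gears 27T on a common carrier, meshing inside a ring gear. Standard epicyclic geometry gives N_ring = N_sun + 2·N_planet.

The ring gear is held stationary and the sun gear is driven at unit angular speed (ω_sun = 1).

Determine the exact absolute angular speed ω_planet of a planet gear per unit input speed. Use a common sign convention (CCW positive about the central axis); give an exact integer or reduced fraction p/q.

-14/27

N_ring = 28 + 2·27 = 82
28(ω_s−ω_c) = −82(ω_r−ω_c),  ω_r=0, ω_s=1
28(1−ω_c) = −82(0−ω_c)  ⇒  110ω_c = 28  ⇒  ω_c = 14/55
sun–planet: 28·(1−14/55) = −27·(ω_p−ω_c)  ⇒  ω_p−ω_c = −(28/27)·(41/55) = -1148/1485
ω_p = 14/55 − 1148/1485 = -14/27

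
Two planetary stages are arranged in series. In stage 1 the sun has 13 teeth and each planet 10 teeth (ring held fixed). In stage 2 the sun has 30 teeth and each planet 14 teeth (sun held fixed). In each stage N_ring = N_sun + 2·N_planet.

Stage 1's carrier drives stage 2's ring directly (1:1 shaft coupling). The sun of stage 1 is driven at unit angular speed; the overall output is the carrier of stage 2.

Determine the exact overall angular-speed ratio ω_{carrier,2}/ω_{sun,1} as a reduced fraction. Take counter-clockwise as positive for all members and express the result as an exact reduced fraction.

377/2024

Stage 1: N_ring = 13 + 2·10 = 33
Stage 1: 13(ω_s−ω_c) = −33(ω_r−ω_c),  ω_r=0, ω_s=1
Stage 1: 13(1−ω_c) = −33(0−ω_c)  ⇒  46ω_c = 13  ⇒  ω_c = 13/46
  ⇒ ω_c¹/ω_s¹ = 13/46
Stage 2: N_ring = 30 + 2·14 = 58
Stage 2: 30(ω_s−ω_c) = −58(ω_r−ω_c),  ω_s=0, ω_r=1
Stage 2: 30(0−ω_c) = −58(1−ω_c)  ⇒  88ω_c = 58  ⇒  ω_c = 29/44
  ⇒ ω_c²/ω_r² = 29/44
Coupling ω_r² = ω_c¹ ⇒ overall = 13/46 × 29/44 = 377/2024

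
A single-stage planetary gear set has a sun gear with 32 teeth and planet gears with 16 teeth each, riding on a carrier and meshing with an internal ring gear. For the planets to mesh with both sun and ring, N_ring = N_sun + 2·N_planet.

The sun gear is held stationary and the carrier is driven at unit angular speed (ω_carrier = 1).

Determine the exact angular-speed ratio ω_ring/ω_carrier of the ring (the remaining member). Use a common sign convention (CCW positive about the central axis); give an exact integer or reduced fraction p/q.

3/2

N_ring = 32 + 2·16 = 64
32(ω_s−ω_c) = −64(ω_r−ω_c),  ω_s=0, ω_c=1
ω_r = 1 − (32/64)(0−1) = 3/2
ω_r/ω_c = 3/2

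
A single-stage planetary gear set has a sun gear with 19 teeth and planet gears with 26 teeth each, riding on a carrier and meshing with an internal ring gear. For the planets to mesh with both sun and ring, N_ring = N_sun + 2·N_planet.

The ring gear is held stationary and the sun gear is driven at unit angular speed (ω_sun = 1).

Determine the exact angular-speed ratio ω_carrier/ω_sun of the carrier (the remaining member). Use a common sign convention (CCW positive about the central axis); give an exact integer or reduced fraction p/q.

N_ring = 19 + 2·26 = 71
19(ω_s−ω_c) = −71(ω_r−ω_c),  ω_r=0, ω_s=1
19(1−ω_c) = −71(0−ω_c)  ⇒  90ω_c = 19  ⇒  ω_c = 19/90
ω_c/ω_s = 19/90

19/90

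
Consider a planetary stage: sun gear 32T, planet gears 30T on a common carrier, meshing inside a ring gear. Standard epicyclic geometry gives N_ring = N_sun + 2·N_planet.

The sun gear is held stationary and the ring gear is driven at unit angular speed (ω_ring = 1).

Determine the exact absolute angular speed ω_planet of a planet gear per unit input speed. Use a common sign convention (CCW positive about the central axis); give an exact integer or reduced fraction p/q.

23/15

N_ring = 32 + 2·30 = 92
32(ω_s−ω_c) = −92(ω_r−ω_c),  ω_s=0, ω_r=1
32(0−ω_c) = −92(1−ω_c)  ⇒  124ω_c = 92  ⇒  ω_c = 23/31
sun–planet: 32·(0−23/31) = −30·(ω_p−ω_c)  ⇒  ω_p−ω_c = −(32/30)·(-23/31) = 368/465
ω_p = 23/31 + 368/465 = 23/15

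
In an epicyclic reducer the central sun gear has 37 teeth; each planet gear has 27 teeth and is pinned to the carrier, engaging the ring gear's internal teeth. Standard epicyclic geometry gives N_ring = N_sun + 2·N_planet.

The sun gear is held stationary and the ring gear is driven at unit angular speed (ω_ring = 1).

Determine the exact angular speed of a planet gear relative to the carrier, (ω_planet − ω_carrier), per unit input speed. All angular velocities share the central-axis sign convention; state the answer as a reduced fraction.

3367/3456

N_ring = 37 + 2·27 = 91
37(ω_s−ω_c) = −91(ω_r−ω_c),  ω_s=0, ω_r=1
37(0−ω_c) = −91(1−ω_c)  ⇒  128ω_c = 91  ⇒  ω_c = 91/128
sun–planet: 37·(0−91/128) = −27·(ω_p−ω_c)  ⇒  ω_p−ω_c = −(37/27)·(-91/128) = 3367/3456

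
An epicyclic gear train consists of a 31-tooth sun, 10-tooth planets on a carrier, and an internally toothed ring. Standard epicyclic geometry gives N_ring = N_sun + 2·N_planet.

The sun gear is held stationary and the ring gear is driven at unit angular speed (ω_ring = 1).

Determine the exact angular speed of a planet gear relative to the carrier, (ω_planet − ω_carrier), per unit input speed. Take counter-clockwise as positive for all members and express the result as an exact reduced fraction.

1581/820

N_ring = 31 + 2·10 = 51
31(ω_s−ω_c) = −51(ω_r−ω_c),  ω_s=0, ω_r=1
31(0−ω_c) = −51(1−ω_c)  ⇒  82ω_c = 51  ⇒  ω_c = 51/82
sun–planet: 31·(0−51/82) = −10·(ω_p−ω_c)  ⇒  ω_p−ω_c = −(31/10)·(-51/82) = 1581/820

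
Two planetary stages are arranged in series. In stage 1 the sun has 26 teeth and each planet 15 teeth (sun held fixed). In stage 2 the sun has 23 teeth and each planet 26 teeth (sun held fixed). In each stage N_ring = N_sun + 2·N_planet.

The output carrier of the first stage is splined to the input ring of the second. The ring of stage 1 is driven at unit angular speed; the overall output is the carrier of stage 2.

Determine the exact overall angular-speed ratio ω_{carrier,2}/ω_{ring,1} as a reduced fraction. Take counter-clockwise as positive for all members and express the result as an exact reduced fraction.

150/287

Stage 1: N_ring = 26 + 2·15 = 56
Stage 1: 26(ω_s−ω_c) = −56(ω_r−ω_c),  ω_s=0, ω_r=1
Stage 1: 26(0−ω_c) = −56(1−ω_c)  ⇒  82ω_c = 56  ⇒  ω_c = 28/41
  ⇒ ω_c¹/ω_r¹ = 28/41
Stage 2: N_ring = 23 + 2·26 = 75
Stage 2: 23(ω_s−ω_c) = −75(ω_r−ω_c),  ω_s=0, ω_r=1
Stage 2: 23(0−ω_c) = −75(1−ω_c)  ⇒  98ω_c = 75  ⇒  ω_c = 75/98
  ⇒ ω_c²/ω_r² = 75/98
Coupling ω_r² = ω_c¹ ⇒ overall = 28/41 × 75/98 = 150/287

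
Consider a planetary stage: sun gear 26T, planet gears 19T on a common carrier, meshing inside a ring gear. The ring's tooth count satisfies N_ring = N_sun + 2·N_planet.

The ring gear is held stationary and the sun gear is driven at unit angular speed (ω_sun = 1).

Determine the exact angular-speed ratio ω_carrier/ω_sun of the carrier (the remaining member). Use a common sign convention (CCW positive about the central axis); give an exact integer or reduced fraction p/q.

N_ring = 26 + 2·19 = 64
26(ω_s−ω_c) = −64(ω_r−ω_c),  ω_r=0, ω_s=1
26(1−ω_c) = −64(0−ω_c)  ⇒  90ω_c = 26  ⇒  ω_c = 13/45
ω_c/ω_s = 13/45

13/45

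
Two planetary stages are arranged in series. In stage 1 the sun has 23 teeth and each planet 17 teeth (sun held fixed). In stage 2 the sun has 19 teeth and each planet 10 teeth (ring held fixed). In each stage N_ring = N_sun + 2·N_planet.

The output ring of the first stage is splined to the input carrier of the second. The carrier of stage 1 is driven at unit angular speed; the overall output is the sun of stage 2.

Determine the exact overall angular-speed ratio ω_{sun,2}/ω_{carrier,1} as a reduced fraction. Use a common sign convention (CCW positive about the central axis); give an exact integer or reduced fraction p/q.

Stage 1: N_ring = 23 + 2·17 = 57
Stage 1: 23(ω_s−ω_c) = −57(ω_r−ω_c),  ω_s=0, ω_c=1
Stage 1: ω_r = 1 − (23/57)(0−1) = 80/57
  ⇒ ω_r¹/ω_c¹ = 80/57
Stage 2: N_ring = 19 + 2·10 = 39
Stage 2: 19(ω_s−ω_c) = −39(ω_r−ω_c),  ω_r=0, ω_c=1
Stage 2: ω_s = 1 − (39/19)(0−1) = 58/19
  ⇒ ω_s²/ω_c² = 58/19
Coupling ω_c² = ω_r¹ ⇒ overall = 80/57 × 58/19 = 4640/1083

4640/1083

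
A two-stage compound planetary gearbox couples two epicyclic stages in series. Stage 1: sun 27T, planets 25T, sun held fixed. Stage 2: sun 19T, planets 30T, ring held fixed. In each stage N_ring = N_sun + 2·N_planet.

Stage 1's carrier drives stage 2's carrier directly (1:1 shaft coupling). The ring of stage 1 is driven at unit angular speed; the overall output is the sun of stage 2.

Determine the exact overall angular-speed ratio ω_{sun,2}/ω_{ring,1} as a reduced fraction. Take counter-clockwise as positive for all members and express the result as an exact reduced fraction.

3773/988

Stage 1: N_ring = 27 + 2·25 = 77
Stage 1: 27(ω_s−ω_c) = −77(ω_r−ω_c),  ω_s=0, ω_r=1
Stage 1: 27(0−ω_c) = −77(1−ω_c)  ⇒  104ω_c = 77  ⇒  ω_c = 77/104
  ⇒ ω_c¹/ω_r¹ = 77/104
Stage 2: N_ring = 19 + 2·30 = 79
Stage 2: 19(ω_s−ω_c) = −79(ω_r−ω_c),  ω_r=0, ω_c=1
Stage 2: ω_s = 1 − (79/19)(0−1) = 98/19
  ⇒ ω_s²/ω_c² = 98/19
Coupling ω_c² = ω_c¹ ⇒ overall = 77/104 × 98/19 = 3773/988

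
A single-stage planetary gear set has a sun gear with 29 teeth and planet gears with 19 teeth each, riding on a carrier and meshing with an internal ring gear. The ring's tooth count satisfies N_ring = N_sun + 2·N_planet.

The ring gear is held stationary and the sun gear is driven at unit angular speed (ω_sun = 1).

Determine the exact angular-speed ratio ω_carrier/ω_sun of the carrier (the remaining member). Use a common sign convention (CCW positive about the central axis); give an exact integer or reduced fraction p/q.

29/96

N_ring = 29 + 2·19 = 67
29(ω_s−ω_c) = −67(ω_r−ω_c),  ω_r=0, ω_s=1
29(1−ω_c) = −67(0−ω_c)  ⇒  96ω_c = 29  ⇒  ω_c = 29/96
ω_c/ω_s = 29/96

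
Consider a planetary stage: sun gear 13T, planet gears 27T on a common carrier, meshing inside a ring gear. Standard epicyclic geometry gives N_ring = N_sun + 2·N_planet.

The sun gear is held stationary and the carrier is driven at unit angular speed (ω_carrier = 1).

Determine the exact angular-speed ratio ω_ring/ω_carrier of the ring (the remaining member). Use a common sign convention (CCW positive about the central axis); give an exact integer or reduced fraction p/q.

N_ring = 13 + 2·27 = 67
13(ω_s−ω_c) = −67(ω_r−ω_c),  ω_s=0, ω_c=1
ω_r = 1 − (13/67)(0−1) = 80/67
ω_r/ω_c = 80/67

80/67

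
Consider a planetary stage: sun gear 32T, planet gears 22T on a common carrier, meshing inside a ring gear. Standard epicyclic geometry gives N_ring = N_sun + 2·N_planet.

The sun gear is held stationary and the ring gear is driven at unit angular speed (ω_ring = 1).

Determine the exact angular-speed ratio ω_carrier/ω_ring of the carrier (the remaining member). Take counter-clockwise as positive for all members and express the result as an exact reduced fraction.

19/27

N_ring = 32 + 2·22 = 76
32(ω_s−ω_c) = −76(ω_r−ω_c),  ω_s=0, ω_r=1
32(0−ω_c) = −76(1−ω_c)  ⇒  108ω_c = 76  ⇒  ω_c = 19/27
ω_c/ω_r = 19/27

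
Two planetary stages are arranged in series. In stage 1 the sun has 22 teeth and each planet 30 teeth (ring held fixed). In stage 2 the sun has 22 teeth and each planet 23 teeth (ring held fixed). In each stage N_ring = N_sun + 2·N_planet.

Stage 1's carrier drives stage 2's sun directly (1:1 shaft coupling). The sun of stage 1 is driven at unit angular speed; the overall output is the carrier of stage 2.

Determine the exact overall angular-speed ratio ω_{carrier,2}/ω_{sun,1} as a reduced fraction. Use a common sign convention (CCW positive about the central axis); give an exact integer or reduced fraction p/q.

121/2340

Stage 1: N_ring = 22 + 2·30 = 82
Stage 1: 22(ω_s−ω_c) = −82(ω_r−ω_c),  ω_r=0, ω_s=1
Stage 1: 22(1−ω_c) = −82(0−ω_c)  ⇒  104ω_c = 22  ⇒  ω_c = 11/52
  ⇒ ω_c¹/ω_s¹ = 11/52
Stage 2: N_ring = 22 + 2·23 = 68
Stage 2: 22(ω_s−ω_c) = −68(ω_r−ω_c),  ω_r=0, ω_s=1
Stage 2: 22(1−ω_c) = −68(0−ω_c)  ⇒  90ω_c = 22  ⇒  ω_c = 11/45
  ⇒ ω_c²/ω_s² = 11/45
Coupling ω_s² = ω_c¹ ⇒ overall = 11/52 × 11/45 = 121/2340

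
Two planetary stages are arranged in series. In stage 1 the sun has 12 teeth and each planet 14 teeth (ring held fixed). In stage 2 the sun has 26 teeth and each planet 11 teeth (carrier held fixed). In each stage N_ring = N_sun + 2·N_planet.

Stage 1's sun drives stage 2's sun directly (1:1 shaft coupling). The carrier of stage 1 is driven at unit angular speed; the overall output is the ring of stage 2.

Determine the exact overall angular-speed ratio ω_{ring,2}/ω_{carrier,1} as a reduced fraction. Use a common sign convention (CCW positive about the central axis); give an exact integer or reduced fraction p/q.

Stage 1: N_ring = 12 + 2·14 = 40
Stage 1: 12(ω_s−ω_c) = −40(ω_r−ω_c),  ω_r=0, ω_c=1
Stage 1: ω_s = 1 − (40/12)(0−1) = 13/3
  ⇒ ω_s¹/ω_c¹ = 13/3
Stage 2: N_ring = 26 + 2·11 = 48
Stage 2: 26(ω_s−ω_c) = −48(ω_r−ω_c),  ω_c=0, ω_s=1
Stage 2: ω_r = 0 − (26/48)(1−0) = -13/24
  ⇒ ω_r²/ω_s² = -13/24
Coupling ω_s² = ω_s¹ ⇒ overall = 13/3 × -13/24 = -169/72

-169/72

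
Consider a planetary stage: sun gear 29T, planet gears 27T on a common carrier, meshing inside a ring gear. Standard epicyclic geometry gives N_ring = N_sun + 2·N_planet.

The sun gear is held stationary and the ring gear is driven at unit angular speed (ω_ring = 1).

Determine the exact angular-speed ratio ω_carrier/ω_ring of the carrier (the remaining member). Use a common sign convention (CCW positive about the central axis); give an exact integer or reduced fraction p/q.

83/112

N_ring = 29 + 2·27 = 83
29(ω_s−ω_c) = −83(ω_r−ω_c),  ω_s=0, ω_r=1
29(0−ω_c) = −83(1−ω_c)  ⇒  112ω_c = 83  ⇒  ω_c = 83/112
ω_c/ω_r = 83/112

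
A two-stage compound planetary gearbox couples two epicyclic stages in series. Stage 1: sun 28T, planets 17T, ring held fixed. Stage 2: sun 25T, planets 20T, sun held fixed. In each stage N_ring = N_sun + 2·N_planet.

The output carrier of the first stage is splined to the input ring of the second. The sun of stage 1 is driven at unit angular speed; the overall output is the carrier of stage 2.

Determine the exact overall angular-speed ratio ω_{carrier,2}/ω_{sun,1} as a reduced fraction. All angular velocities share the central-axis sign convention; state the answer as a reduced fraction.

Stage 1: N_ring = 28 + 2·17 = 62
Stage 1: 28(ω_s−ω_c) = −62(ω_r−ω_c),  ω_r=0, ω_s=1
Stage 1: 28(1−ω_c) = −62(0−ω_c)  ⇒  90ω_c = 28  ⇒  ω_c = 14/45
  ⇒ ω_c¹/ω_s¹ = 14/45
Stage 2: N_ring = 25 + 2·20 = 65
Stage 2: 25(ω_s−ω_c) = −65(ω_r−ω_c),  ω_s=0, ω_r=1
Stage 2: 25(0−ω_c) = −65(1−ω_c)  ⇒  90ω_c = 65  ⇒  ω_c = 13/18
  ⇒ ω_c²/ω_r² = 13/18
Coupling ω_r² = ω_c¹ ⇒ overall = 14/45 × 13/18 = 91/405

91/405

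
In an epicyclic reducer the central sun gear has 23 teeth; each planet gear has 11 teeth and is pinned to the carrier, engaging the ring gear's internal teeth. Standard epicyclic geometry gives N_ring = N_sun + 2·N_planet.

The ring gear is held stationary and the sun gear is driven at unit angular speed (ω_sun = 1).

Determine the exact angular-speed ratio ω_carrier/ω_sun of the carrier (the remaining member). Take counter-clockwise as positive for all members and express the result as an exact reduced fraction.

N_ring = 23 + 2·11 = 45
23(ω_s−ω_c) = −45(ω_r−ω_c),  ω_r=0, ω_s=1
23(1−ω_c) = −45(0−ω_c)  ⇒  68ω_c = 23  ⇒  ω_c = 23/68
ω_c/ω_s = 23/68

23/68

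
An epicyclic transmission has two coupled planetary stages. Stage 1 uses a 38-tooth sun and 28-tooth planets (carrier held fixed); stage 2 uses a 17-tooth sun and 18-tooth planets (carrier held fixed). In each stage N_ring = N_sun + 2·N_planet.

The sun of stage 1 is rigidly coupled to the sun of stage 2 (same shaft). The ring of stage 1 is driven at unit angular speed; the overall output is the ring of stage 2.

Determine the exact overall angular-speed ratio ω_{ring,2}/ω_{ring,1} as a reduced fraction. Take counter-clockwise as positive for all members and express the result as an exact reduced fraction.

799/1007

Stage 1: N_ring = 38 + 2·28 = 94
Stage 1: 38(ω_s−ω_c) = −94(ω_r−ω_c),  ω_c=0, ω_r=1
Stage 1: ω_s = 0 − (94/38)(1−0) = -47/19
  ⇒ ω_s¹/ω_r¹ = -47/19
Stage 2: N_ring = 17 + 2·18 = 53
Stage 2: 17(ω_s−ω_c) = −53(ω_r−ω_c),  ω_c=0, ω_s=1
Stage 2: ω_r = 0 − (17/53)(1−0) = -17/53
  ⇒ ω_r²/ω_s² = -17/53
Coupling ω_s² = ω_s¹ ⇒ overall = -47/19 × -17/53 = 799/1007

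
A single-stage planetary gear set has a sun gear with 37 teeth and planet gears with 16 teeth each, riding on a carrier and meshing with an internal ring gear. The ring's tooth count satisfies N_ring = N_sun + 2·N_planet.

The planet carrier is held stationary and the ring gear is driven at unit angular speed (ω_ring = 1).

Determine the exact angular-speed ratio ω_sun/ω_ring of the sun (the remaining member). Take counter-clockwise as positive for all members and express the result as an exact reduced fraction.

-69/37

N_ring = 37 + 2·16 = 69
37(ω_s−ω_c) = −69(ω_r−ω_c),  ω_c=0, ω_r=1
ω_s = 0 − (69/37)(1−0) = -69/37
ω_s/ω_r = -69/37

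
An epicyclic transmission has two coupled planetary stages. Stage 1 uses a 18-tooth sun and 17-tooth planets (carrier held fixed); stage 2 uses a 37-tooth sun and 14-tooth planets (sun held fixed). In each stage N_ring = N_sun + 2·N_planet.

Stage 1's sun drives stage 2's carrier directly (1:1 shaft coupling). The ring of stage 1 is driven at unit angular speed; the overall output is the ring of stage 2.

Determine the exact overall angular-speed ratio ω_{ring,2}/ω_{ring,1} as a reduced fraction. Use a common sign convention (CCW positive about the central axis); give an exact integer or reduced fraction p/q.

-68/15

Stage 1: N_ring = 18 + 2·17 = 52
Stage 1: 18(ω_s−ω_c) = −52(ω_r−ω_c),  ω_c=0, ω_r=1
Stage 1: ω_s = 0 − (52/18)(1−0) = -26/9
  ⇒ ω_s¹/ω_r¹ = -26/9
Stage 2: N_ring = 37 + 2·14 = 65
Stage 2: 37(ω_s−ω_c) = −65(ω_r−ω_c),  ω_s=0, ω_c=1
Stage 2: ω_r = 1 − (37/65)(0−1) = 102/65
  ⇒ ω_r²/ω_c² = 102/65
Coupling ω_c² = ω_s¹ ⇒ overall = -26/9 × 102/65 = -68/15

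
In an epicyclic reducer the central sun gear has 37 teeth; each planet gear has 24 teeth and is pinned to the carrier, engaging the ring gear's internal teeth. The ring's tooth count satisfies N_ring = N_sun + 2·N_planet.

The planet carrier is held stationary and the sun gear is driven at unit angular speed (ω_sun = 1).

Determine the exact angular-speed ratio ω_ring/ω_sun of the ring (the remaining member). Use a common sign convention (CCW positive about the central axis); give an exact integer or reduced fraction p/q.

-37/85

N_ring = 37 + 2·24 = 85
37(ω_s−ω_c) = −85(ω_r−ω_c),  ω_c=0, ω_s=1
ω_r = 0 − (37/85)(1−0) = -37/85
ω_r/ω_s = -37/85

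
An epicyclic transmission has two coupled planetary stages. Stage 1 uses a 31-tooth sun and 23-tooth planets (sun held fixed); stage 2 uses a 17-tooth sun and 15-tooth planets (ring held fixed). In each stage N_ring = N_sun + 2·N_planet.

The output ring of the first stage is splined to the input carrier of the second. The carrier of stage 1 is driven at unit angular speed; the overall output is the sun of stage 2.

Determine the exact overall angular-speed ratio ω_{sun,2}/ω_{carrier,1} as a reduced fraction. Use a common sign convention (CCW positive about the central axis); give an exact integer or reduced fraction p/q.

Stage 1: N_ring = 31 + 2·23 = 77
Stage 1: 31(ω_s−ω_c) = −77(ω_r−ω_c),  ω_s=0, ω_c=1
Stage 1: ω_r = 1 − (31/77)(0−1) = 108/77
  ⇒ ω_r¹/ω_c¹ = 108/77
Stage 2: N_ring = 17 + 2·15 = 47
Stage 2: 17(ω_s−ω_c) = −47(ω_r−ω_c),  ω_r=0, ω_c=1
Stage 2: ω_s = 1 − (47/17)(0−1) = 64/17
  ⇒ ω_s²/ω_c² = 64/17
Coupling ω_c² = ω_r¹ ⇒ overall = 108/77 × 64/17 = 6912/1309

6912/1309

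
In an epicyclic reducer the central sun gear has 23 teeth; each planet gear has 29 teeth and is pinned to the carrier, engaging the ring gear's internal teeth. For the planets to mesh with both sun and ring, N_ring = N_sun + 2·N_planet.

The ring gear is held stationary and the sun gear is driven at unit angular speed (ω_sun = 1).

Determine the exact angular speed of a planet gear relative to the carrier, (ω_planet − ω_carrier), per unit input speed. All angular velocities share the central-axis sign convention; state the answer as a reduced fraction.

-1863/3016

N_ring = 23 + 2·29 = 81
23(ω_s−ω_c) = −81(ω_r−ω_c),  ω_r=0, ω_s=1
23(1−ω_c) = −81(0−ω_c)  ⇒  104ω_c = 23  ⇒  ω_c = 23/104
sun–planet: 23·(1−23/104) = −29·(ω_p−ω_c)  ⇒  ω_p−ω_c = −(23/29)·(81/104) = -1863/3016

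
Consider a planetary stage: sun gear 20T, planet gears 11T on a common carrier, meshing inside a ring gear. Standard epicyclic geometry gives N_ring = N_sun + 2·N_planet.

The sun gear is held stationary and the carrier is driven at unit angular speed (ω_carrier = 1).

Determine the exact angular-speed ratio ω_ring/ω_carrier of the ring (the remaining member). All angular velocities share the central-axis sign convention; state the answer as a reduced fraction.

31/21

N_ring = 20 + 2·11 = 42
20(ω_s−ω_c) = −42(ω_r−ω_c),  ω_s=0, ω_c=1
ω_r = 1 − (20/42)(0−1) = 31/21
ω_r/ω_c = 31/21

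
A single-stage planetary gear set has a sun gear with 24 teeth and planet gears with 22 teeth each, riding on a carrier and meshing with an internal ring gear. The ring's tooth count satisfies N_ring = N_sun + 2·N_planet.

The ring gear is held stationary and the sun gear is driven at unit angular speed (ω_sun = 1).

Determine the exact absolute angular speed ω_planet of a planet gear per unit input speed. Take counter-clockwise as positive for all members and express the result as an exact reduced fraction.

-6/11

N_ring = 24 + 2·22 = 68
24(ω_s−ω_c) = −68(ω_r−ω_c),  ω_r=0, ω_s=1
24(1−ω_c) = −68(0−ω_c)  ⇒  92ω_c = 24  ⇒  ω_c = 6/23
sun–planet: 24·(1−6/23) = −22·(ω_p−ω_c)  ⇒  ω_p−ω_c = −(24/22)·(17/23) = -204/253
ω_p = 6/23 − 204/253 = -6/11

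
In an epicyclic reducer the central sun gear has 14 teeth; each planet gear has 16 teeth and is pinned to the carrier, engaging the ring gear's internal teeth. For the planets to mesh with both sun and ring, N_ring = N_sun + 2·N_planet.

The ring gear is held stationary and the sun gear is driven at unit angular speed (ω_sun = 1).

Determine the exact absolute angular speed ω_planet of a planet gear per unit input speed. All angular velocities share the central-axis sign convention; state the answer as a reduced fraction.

N_ring = 14 + 2·16 = 46
14(ω_s−ω_c) = −46(ω_r−ω_c),  ω_r=0, ω_s=1
14(1−ω_c) = −46(0−ω_c)  ⇒  60ω_c = 14  ⇒  ω_c = 7/30
sun–planet: 14·(1−7/30) = −16·(ω_p−ω_c)  ⇒  ω_p−ω_c = −(14/16)·(23/30) = -161/240
ω_p = 7/30 − 161/240 = -7/16

-7/16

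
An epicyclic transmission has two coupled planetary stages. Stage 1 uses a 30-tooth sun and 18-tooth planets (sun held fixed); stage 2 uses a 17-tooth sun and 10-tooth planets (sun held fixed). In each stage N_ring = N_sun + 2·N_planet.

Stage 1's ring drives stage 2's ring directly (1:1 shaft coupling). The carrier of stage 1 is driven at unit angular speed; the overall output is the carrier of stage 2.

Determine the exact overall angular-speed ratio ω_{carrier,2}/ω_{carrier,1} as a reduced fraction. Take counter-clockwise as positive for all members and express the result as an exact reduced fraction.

Stage 1: N_ring = 30 + 2·18 = 66
Stage 1: 30(ω_s−ω_c) = −66(ω_r−ω_c),  ω_s=0, ω_c=1
Stage 1: ω_r = 1 − (30/66)(0−1) = 16/11
  ⇒ ω_r¹/ω_c¹ = 16/11
Stage 2: N_ring = 17 + 2·10 = 37
Stage 2: 17(ω_s−ω_c) = −37(ω_r−ω_c),  ω_s=0, ω_r=1
Stage 2: 17(0−ω_c) = −37(1−ω_c)  ⇒  54ω_c = 37  ⇒  ω_c = 37/54
  ⇒ ω_c²/ω_r² = 37/54
Coupling ω_r² = ω_r¹ ⇒ overall = 16/11 × 37/54 = 296/297

296/297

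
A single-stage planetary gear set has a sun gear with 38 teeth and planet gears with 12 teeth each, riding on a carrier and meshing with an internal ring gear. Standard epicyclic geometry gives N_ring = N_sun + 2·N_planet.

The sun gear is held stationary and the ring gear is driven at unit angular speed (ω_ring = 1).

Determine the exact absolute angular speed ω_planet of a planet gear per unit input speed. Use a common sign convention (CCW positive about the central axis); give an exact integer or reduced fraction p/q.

N_ring = 38 + 2·12 = 62
38(ω_s−ω_c) = −62(ω_r−ω_c),  ω_s=0, ω_r=1
38(0−ω_c) = −62(1−ω_c)  ⇒  100ω_c = 62  ⇒  ω_c = 31/50
sun–planet: 38·(0−31/50) = −12·(ω_p−ω_c)  ⇒  ω_p−ω_c = −(38/12)·(-31/50) = 589/300
ω_p = 31/50 + 589/300 = 31/12

31/12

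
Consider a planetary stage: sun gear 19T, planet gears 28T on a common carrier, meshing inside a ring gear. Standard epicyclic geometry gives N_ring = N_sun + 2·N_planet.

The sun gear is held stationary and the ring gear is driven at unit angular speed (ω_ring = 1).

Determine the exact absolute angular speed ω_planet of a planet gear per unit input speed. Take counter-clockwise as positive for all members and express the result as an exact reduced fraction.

75/56

N_ring = 19 + 2·28 = 75
19(ω_s−ω_c) = −75(ω_r−ω_c),  ω_s=0, ω_r=1
19(0−ω_c) = −75(1−ω_c)  ⇒  94ω_c = 75  ⇒  ω_c = 75/94
sun–planet: 19·(0−75/94) = −28·(ω_p−ω_c)  ⇒  ω_p−ω_c = −(19/28)·(-75/94) = 1425/2632
ω_p = 75/94 + 1425/2632 = 75/56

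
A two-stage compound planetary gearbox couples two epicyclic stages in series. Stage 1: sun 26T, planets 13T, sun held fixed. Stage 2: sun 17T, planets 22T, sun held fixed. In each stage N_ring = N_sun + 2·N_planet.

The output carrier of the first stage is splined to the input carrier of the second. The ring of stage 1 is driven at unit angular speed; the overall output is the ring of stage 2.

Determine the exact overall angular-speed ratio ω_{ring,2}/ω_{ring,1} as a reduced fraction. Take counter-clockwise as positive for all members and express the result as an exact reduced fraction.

Stage 1: N_ring = 26 + 2·13 = 52
Stage 1: 26(ω_s−ω_c) = −52(ω_r−ω_c),  ω_s=0, ω_r=1
Stage 1: 26(0−ω_c) = −52(1−ω_c)  ⇒  78ω_c = 52  ⇒  ω_c = 2/3
  ⇒ ω_c¹/ω_r¹ = 2/3
Stage 2: N_ring = 17 + 2·22 = 61
Stage 2: 17(ω_s−ω_c) = −61(ω_r−ω_c),  ω_s=0, ω_c=1
Stage 2: ω_r = 1 − (17/61)(0−1) = 78/61
  ⇒ ω_r²/ω_c² = 78/61
Coupling ω_c² = ω_c¹ ⇒ overall = 2/3 × 78/61 = 52/61

52/61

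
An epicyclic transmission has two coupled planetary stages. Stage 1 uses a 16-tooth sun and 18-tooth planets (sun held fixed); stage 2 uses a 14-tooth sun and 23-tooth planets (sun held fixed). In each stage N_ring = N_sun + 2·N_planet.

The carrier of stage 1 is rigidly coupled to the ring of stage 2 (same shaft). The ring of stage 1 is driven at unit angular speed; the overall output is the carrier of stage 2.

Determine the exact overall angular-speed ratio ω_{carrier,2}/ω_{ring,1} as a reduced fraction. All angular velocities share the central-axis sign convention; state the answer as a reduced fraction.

390/629

Stage 1: N_ring = 16 + 2·18 = 52
Stage 1: 16(ω_s−ω_c) = −52(ω_r−ω_c),  ω_s=0, ω_r=1
Stage 1: 16(0−ω_c) = −52(1−ω_c)  ⇒  68ω_c = 52  ⇒  ω_c = 13/17
  ⇒ ω_c¹/ω_r¹ = 13/17
Stage 2: N_ring = 14 + 2·23 = 60
Stage 2: 14(ω_s−ω_c) = −60(ω_r−ω_c),  ω_s=0, ω_r=1
Stage 2: 14(0−ω_c) = −60(1−ω_c)  ⇒  74ω_c = 60  ⇒  ω_c = 30/37
  ⇒ ω_c²/ω_r² = 30/37
Coupling ω_r² = ω_c¹ ⇒ overall = 13/17 × 30/37 = 390/629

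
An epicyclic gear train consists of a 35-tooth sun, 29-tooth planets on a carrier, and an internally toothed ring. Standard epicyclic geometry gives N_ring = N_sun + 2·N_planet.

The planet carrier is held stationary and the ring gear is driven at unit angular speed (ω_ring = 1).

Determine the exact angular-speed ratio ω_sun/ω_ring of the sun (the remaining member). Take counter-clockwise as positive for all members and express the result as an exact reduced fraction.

N_ring = 35 + 2·29 = 93
35(ω_s−ω_c) = −93(ω_r−ω_c),  ω_c=0, ω_r=1
ω_s = 0 − (93/35)(1−0) = -93/35
ω_s/ω_r = -93/35

-93/35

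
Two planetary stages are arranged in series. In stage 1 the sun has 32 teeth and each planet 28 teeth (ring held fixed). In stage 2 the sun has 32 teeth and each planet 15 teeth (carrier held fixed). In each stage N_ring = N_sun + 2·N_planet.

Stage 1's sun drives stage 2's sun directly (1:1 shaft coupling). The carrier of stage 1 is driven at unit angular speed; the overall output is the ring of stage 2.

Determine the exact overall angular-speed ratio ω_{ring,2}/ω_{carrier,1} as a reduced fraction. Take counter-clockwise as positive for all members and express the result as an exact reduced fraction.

Stage 1: N_ring = 32 + 2·28 = 88
Stage 1: 32(ω_s−ω_c) = −88(ω_r−ω_c),  ω_r=0, ω_c=1
Stage 1: ω_s = 1 − (88/32)(0−1) = 15/4
  ⇒ ω_s¹/ω_c¹ = 15/4
Stage 2: N_ring = 32 + 2·15 = 62
Stage 2: 32(ω_s−ω_c) = −62(ω_r−ω_c),  ω_c=0, ω_s=1
Stage 2: ω_r = 0 − (32/62)(1−0) = -16/31
  ⇒ ω_r²/ω_s² = -16/31
Coupling ω_s² = ω_s¹ ⇒ overall = 15/4 × -16/31 = -60/31

-60/31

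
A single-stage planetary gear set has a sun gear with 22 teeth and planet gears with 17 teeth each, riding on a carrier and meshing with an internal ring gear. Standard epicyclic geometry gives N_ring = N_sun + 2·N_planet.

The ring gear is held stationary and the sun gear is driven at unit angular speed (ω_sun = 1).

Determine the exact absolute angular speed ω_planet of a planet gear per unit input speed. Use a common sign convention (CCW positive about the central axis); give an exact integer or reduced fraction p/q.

-11/17

N_ring = 22 + 2·17 = 56
22(ω_s−ω_c) = −56(ω_r−ω_c),  ω_r=0, ω_s=1
22(1−ω_c) = −56(0−ω_c)  ⇒  78ω_c = 22  ⇒  ω_c = 11/39
sun–planet: 22·(1−11/39) = −17·(ω_p−ω_c)  ⇒  ω_p−ω_c = −(22/17)·(28/39) = -616/663
ω_p = 11/39 − 616/663 = -11/17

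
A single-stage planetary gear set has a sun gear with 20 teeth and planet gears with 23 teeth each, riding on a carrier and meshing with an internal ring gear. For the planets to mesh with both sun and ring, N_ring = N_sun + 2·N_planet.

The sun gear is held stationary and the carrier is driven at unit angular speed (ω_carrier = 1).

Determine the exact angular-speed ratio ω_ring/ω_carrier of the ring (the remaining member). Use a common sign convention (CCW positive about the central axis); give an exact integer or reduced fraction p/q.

43/33

N_ring = 20 + 2·23 = 66
20(ω_s−ω_c) = −66(ω_r−ω_c),  ω_s=0, ω_c=1
ω_r = 1 − (20/66)(0−1) = 43/33
ω_r/ω_c = 43/33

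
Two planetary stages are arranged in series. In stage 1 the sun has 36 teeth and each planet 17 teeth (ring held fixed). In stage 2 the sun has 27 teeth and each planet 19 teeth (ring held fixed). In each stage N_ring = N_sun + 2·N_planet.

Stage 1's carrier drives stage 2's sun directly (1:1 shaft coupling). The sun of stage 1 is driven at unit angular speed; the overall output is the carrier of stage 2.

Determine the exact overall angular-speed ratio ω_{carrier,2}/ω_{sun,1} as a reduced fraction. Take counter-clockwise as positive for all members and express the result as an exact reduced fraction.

243/2438

Stage 1: N_ring = 36 + 2·17 = 70
Stage 1: 36(ω_s−ω_c) = −70(ω_r−ω_c),  ω_r=0, ω_s=1
Stage 1: 36(1−ω_c) = −70(0−ω_c)  ⇒  106ω_c = 36  ⇒  ω_c = 18/53
  ⇒ ω_c¹/ω_s¹ = 18/53
Stage 2: N_ring = 27 + 2·19 = 65
Stage 2: 27(ω_s−ω_c) = −65(ω_r−ω_c),  ω_r=0, ω_s=1
Stage 2: 27(1−ω_c) = −65(0−ω_c)  ⇒  92ω_c = 27  ⇒  ω_c = 27/92
  ⇒ ω_c²/ω_s² = 27/92
Coupling ω_s² = ω_c¹ ⇒ overall = 18/53 × 27/92 = 243/2438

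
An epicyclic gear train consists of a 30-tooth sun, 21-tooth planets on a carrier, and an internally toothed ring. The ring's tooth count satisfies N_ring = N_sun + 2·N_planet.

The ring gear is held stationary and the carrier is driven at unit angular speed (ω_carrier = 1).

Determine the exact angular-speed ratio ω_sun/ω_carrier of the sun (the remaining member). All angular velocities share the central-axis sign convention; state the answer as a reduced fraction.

N_ring = 30 + 2·21 = 72
30(ω_s−ω_c) = −72(ω_r−ω_c),  ω_r=0, ω_c=1
ω_s = 1 − (72/30)(0−1) = 17/5
ω_s/ω_c = 17/5

17/5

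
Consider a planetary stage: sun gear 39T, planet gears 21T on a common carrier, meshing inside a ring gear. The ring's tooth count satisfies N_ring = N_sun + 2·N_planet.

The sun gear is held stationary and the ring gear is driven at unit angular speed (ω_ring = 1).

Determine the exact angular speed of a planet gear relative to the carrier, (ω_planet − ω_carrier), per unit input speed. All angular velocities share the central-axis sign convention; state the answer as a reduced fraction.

351/280

N_ring = 39 + 2·21 = 81
39(ω_s−ω_c) = −81(ω_r−ω_c),  ω_s=0, ω_r=1
39(0−ω_c) = −81(1−ω_c)  ⇒  120ω_c = 81  ⇒  ω_c = 27/40
sun–planet: 39·(0−27/40) = −21·(ω_p−ω_c)  ⇒  ω_p−ω_c = −(39/21)·(-27/40) = 351/280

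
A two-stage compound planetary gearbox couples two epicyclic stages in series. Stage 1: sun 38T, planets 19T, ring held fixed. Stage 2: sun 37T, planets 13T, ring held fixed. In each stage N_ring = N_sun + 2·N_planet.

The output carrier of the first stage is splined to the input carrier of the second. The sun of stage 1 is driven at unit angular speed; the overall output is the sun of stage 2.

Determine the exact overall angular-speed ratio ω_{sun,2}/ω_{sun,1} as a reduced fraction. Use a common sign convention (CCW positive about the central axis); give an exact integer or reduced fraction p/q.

Stage 1: N_ring = 38 + 2·19 = 76
Stage 1: 38(ω_s−ω_c) = −76(ω_r−ω_c),  ω_r=0, ω_s=1
Stage 1: 38(1−ω_c) = −76(0−ω_c)  ⇒  114ω_c = 38  ⇒  ω_c = 1/3
  ⇒ ω_c¹/ω_s¹ = 1/3
Stage 2: N_ring = 37 + 2·13 = 63
Stage 2: 37(ω_s−ω_c) = −63(ω_r−ω_c),  ω_r=0, ω_c=1
Stage 2: ω_s = 1 − (63/37)(0−1) = 100/37
  ⇒ ω_s²/ω_c² = 100/37
Coupling ω_c² = ω_c¹ ⇒ overall = 1/3 × 100/37 = 100/111

100/111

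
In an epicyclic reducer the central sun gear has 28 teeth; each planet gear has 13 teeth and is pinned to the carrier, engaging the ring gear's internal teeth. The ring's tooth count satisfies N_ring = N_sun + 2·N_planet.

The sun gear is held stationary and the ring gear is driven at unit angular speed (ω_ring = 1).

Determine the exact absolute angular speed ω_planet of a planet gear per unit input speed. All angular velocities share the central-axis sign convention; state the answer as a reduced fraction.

27/13

N_ring = 28 + 2·13 = 54
28(ω_s−ω_c) = −54(ω_r−ω_c),  ω_s=0, ω_r=1
28(0−ω_c) = −54(1−ω_c)  ⇒  82ω_c = 54  ⇒  ω_c = 27/41
sun–planet: 28·(0−27/41) = −13·(ω_p−ω_c)  ⇒  ω_p−ω_c = −(28/13)·(-27/41) = 756/533
ω_p = 27/41 + 756/533 = 27/13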